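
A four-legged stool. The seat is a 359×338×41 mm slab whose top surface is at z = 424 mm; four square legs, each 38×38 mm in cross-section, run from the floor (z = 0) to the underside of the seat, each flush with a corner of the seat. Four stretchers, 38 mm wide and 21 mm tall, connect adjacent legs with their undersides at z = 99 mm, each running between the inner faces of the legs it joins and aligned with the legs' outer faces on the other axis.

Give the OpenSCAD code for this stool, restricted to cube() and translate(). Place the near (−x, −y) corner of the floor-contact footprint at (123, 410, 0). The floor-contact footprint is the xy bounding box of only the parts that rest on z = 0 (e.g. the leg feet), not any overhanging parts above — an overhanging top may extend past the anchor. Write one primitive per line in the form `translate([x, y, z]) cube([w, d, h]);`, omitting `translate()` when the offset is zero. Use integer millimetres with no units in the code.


// leg_h = 424 - 41 = 383
// stretcher span = 359 - 2*38 = 283
translate([123, 410, 383]) cube([359, 338, 41]);
translate([123, 410, 0]) cube([38, 38, 383]);
translate([444, 410, 0]) cube([38, 38, 383]);
translate([123, 710, 0]) cube([38, 38, 383]);
translate([444, 710, 0]) cube([38, 38, 383]);
translate([161, 410, 99]) cube([283, 38, 21]);
translate([161, 710, 99]) cube([283, 38, 21]);
translate([123, 448, 99]) cube([38, 262, 21]);
translate([444, 448, 99]) cube([38, 262, 21]);


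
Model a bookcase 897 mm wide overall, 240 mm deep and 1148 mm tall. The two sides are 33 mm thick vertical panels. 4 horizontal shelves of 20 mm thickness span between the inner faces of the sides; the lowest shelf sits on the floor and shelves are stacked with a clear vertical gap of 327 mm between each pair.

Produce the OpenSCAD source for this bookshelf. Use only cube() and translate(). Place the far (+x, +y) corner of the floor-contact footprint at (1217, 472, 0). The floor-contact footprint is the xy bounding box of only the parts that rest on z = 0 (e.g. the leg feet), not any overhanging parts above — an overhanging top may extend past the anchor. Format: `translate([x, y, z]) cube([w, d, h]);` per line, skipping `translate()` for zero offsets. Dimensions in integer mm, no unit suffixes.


translate([320, 232, 0]) cube([33, 240, 1148]);
translate([1184, 232, 0]) cube([33, 240, 1148]);
translate([353, 232, 0]) cube([831, 240, 20]);
translate([353, 232, 347]) cube([831, 240, 20]);
translate([353, 232, 694]) cube([831, 240, 20]);
translate([353, 232, 1041]) cube([831, 240, 20]);


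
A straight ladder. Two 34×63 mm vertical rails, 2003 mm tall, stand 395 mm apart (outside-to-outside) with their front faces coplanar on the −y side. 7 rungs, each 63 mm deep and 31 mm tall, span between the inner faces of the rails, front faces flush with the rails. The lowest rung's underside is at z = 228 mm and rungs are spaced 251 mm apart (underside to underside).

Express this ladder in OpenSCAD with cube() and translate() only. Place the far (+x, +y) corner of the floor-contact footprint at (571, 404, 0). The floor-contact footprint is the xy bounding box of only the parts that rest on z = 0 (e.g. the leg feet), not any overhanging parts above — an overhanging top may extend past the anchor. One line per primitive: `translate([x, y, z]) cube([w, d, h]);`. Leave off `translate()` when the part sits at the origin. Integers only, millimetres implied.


translate([176, 341, 0]) cube([34, 63, 2003]);
translate([537, 341, 0]) cube([34, 63, 2003]);
translate([210, 341, 228]) cube([327, 63, 31]);
translate([210, 341, 479]) cube([327, 63, 31]);
translate([210, 341, 730]) cube([327, 63, 31]);
translate([210, 341, 981]) cube([327, 63, 31]);
translate([210, 341, 1232]) cube([327, 63, 31]);
translate([210, 341, 1483]) cube([327, 63, 31]);
translate([210, 341, 1734]) cube([327, 63, 31]);


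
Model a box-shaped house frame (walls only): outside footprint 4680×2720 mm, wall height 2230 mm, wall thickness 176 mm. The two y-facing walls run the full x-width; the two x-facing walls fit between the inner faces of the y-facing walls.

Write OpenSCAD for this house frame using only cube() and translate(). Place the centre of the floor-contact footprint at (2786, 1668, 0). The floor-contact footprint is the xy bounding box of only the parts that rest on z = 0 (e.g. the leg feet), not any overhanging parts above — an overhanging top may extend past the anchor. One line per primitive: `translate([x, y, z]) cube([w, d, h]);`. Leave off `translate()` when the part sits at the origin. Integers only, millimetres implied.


translate([446, 308, 0]) cube([4680, 176, 2230]);
translate([446, 2852, 0]) cube([4680, 176, 2230]);
translate([446, 484, 0]) cube([176, 2368, 2230]);
translate([4950, 484, 0]) cube([176, 2368, 2230]);


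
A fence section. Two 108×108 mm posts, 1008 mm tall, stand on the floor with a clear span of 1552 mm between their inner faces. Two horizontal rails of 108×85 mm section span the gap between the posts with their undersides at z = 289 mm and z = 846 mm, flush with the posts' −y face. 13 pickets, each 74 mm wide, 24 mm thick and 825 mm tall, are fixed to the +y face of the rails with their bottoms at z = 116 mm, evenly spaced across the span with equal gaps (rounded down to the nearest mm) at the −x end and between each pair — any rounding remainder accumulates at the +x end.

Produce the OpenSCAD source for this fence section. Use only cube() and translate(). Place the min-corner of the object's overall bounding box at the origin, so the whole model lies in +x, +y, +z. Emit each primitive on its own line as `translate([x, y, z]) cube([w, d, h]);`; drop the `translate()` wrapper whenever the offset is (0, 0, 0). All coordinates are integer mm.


cube([108, 108, 1008]);
translate([1660, 0, 0]) cube([108, 108, 1008]);
translate([108, 0, 289]) cube([1552, 108, 85]);
translate([108, 0, 846]) cube([1552, 108, 85]);
translate([150, 108, 116]) cube([74, 24, 825]);
translate([266, 108, 116]) cube([74, 24, 825]);
translate([382, 108, 116]) cube([74, 24, 825]);
translate([498, 108, 116]) cube([74, 24, 825]);
translate([614, 108, 116]) cube([74, 24, 825]);
translate([730, 108, 116]) cube([74, 24, 825]);
translate([846, 108, 116]) cube([74, 24, 825]);
translate([962, 108, 116]) cube([74, 24, 825]);
translate([1078, 108, 116]) cube([74, 24, 825]);
translate([1194, 108, 116]) cube([74, 24, 825]);
translate([1310, 108, 116]) cube([74, 24, 825]);
translate([1426, 108, 116]) cube([74, 24, 825]);
translate([1542, 108, 116]) cube([74, 24, 825]);


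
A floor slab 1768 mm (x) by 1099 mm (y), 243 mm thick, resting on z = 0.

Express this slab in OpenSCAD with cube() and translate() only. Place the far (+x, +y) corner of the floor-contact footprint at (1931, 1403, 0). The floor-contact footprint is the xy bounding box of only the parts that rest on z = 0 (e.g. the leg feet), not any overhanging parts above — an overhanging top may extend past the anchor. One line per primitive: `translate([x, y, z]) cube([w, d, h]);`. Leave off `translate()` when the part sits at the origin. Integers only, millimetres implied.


translate([163, 304, 0]) cube([1768, 1099, 243]);


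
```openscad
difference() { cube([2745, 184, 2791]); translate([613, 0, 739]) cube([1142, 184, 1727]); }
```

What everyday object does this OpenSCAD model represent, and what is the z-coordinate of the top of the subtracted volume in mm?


A wall with a window opening. The window head height is 2466 mm.

A wall with a rectangular opening subtracted — a window. Sill at z = 739, opening 1727 mm tall, so the head is at 739 + 1727 = 2466 mm.


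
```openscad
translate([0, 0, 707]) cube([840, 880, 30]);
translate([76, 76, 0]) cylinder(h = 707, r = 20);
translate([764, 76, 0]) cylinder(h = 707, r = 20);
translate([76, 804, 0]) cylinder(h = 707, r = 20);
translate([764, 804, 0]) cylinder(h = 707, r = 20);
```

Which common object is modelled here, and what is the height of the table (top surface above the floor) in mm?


A table. The table height is 737 mm.

A 840×880×30 slab sits at z = 707 on four Ø40 mm round legs — a table. The top surface is at 707 + 30 = 737 mm.


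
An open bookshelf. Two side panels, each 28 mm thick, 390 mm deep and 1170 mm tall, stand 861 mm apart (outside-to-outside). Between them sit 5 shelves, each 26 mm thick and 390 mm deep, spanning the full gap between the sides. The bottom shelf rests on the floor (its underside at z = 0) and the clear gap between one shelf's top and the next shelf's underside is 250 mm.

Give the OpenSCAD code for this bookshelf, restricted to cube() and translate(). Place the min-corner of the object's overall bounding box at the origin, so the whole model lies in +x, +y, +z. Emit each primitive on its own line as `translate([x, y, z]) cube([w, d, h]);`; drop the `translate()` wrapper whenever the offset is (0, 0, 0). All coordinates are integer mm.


cube([28, 390, 1170]);
translate([833, 0, 0]) cube([28, 390, 1170]);
translate([28, 0, 0]) cube([805, 390, 26]);
translate([28, 0, 276]) cube([805, 390, 26]);
translate([28, 0, 552]) cube([805, 390, 26]);
translate([28, 0, 828]) cube([805, 390, 26]);
translate([28, 0, 1104]) cube([805, 390, 26]);


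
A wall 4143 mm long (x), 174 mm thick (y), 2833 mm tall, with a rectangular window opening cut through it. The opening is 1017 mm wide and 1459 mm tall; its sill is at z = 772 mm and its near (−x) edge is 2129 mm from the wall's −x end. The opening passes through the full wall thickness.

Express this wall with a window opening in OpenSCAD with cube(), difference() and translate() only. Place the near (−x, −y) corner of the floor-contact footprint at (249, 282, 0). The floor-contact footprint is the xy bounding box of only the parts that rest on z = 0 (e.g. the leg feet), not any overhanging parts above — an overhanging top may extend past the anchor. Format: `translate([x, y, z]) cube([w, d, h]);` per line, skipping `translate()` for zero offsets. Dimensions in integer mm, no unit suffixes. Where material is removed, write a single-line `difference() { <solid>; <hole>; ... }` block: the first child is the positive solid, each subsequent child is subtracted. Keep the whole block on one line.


difference() { translate([249, 282, 0]) cube([4143, 174, 2833]); translate([2378, 282, 772]) cube([1017, 174, 1459]); }


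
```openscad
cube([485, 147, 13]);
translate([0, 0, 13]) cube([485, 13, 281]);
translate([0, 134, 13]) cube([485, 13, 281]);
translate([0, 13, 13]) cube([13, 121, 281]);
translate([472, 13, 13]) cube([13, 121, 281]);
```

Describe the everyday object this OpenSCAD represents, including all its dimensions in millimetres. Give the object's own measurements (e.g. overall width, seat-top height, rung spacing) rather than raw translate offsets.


An open-topped rectangular box: outside dimensions 485×147×294 mm, with a uniform wall and base thickness of 13 mm. The base is a full 485×147 slab on the floor; four walls sit on top of the base. The front and back walls (the −y and +y sides) span the full width; the two side walls fit between them.


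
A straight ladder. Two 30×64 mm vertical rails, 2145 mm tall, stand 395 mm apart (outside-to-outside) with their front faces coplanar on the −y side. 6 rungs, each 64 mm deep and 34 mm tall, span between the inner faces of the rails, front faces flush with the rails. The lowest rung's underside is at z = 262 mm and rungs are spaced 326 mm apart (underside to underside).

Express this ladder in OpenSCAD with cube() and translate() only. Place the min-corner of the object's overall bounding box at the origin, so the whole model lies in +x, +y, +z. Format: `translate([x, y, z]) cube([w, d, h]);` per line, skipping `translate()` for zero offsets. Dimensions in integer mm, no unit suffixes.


cube([30, 64, 2145]);
translate([365, 0, 0]) cube([30, 64, 2145]);
translate([30, 0, 262]) cube([335, 64, 34]);
translate([30, 0, 588]) cube([335, 64, 34]);
translate([30, 0, 914]) cube([335, 64, 34]);
translate([30, 0, 1240]) cube([335, 64, 34]);
translate([30, 0, 1566]) cube([335, 64, 34]);
translate([30, 0, 1892]) cube([335, 64, 34]);


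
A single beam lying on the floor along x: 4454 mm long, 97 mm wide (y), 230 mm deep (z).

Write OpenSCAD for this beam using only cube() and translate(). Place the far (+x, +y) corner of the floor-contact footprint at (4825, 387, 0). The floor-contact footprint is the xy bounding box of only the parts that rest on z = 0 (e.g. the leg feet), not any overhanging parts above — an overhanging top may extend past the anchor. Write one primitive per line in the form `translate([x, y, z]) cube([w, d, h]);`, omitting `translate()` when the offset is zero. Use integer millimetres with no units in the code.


translate([371, 290, 0]) cube([4454, 97, 230]);


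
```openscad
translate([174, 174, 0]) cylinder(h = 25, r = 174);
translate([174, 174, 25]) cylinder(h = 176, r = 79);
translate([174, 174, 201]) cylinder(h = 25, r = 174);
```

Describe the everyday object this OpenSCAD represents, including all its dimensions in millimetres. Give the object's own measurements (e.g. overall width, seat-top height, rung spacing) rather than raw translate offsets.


A spool: two coaxial disc flanges of radius 174 mm and thickness 25 mm, joined by a core cylinder of radius 79 mm and height 176 mm. The lower flange rests on z = 0 and the three cylinders share a vertical axis.


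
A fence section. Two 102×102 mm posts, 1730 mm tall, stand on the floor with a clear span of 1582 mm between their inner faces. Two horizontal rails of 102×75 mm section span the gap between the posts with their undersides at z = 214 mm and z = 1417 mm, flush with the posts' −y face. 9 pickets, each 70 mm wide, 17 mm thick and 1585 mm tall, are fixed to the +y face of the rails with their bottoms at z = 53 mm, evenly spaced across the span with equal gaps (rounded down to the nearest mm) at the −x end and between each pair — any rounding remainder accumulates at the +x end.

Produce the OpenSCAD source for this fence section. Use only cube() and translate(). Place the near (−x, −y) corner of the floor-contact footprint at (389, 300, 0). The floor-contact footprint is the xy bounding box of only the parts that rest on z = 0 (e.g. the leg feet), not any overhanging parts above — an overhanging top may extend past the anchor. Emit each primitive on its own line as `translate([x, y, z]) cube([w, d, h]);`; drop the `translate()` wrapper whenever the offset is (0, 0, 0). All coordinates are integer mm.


translate([389, 300, 0]) cube([102, 102, 1730]);
translate([2073, 300, 0]) cube([102, 102, 1730]);
translate([491, 300, 214]) cube([1582, 102, 75]);
translate([491, 300, 1417]) cube([1582, 102, 75]);
translate([586, 402, 53]) cube([70, 17, 1585]);
translate([751, 402, 53]) cube([70, 17, 1585]);
translate([916, 402, 53]) cube([70, 17, 1585]);
translate([1081, 402, 53]) cube([70, 17, 1585]);
translate([1246, 402, 53]) cube([70, 17, 1585]);
translate([1411, 402, 53]) cube([70, 17, 1585]);
translate([1576, 402, 53]) cube([70, 17, 1585]);
translate([1741, 402, 53]) cube([70, 17, 1585]);
translate([1906, 402, 53]) cube([70, 17, 1585]);


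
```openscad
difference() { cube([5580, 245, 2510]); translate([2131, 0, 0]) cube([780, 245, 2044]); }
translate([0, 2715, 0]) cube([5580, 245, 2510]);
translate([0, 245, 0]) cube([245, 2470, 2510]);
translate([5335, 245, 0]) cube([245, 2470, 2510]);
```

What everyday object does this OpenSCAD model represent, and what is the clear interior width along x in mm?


A single room. The interior width is 5090 mm.

Four walls enclosing a rectangle with a door in the front wall — a room. Outside width 5580 minus two 245 mm walls gives 5090 mm.


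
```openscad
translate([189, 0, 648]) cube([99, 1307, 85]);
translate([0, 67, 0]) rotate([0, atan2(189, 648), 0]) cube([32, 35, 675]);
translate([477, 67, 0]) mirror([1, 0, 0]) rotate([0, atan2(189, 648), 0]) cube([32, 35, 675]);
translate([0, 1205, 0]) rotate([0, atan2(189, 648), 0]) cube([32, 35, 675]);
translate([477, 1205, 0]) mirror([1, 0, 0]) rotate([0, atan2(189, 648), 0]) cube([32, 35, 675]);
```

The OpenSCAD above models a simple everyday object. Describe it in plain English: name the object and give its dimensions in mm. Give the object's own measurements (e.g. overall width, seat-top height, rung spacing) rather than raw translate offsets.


A sawhorse. A 99×1307×85 mm beam (x, y, z) sits on two A-frame leg pairs. Each pair is two raked legs of 32×35 mm section (35 mm along y) splaying symmetrically in x. Each leg rises 648 mm vertically over 189 mm of horizontal reach and is 675 mm long along its own axis. Every leg's outer bottom edge rests on the floor and its outer top edge meets a bottom edge of the beam — the left legs (tilting toward +x) meet the beam's −x bottom edge, the right legs (their mirror images, tilting toward −x) meet its +x bottom edge — so the leg tops tuck under the beam, the beam's underside is 648 mm above the floor, and the feet are 477 mm apart outside-to-outside with the beam centred between them. The two leg pairs are set in 67 mm from either end of the beam.


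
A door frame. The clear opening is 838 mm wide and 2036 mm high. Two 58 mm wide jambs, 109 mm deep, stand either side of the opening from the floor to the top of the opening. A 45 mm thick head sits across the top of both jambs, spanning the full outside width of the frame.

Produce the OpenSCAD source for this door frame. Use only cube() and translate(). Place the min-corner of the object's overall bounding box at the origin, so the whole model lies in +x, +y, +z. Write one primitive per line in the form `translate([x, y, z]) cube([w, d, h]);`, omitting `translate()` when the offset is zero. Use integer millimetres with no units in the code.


cube([58, 109, 2036]);
translate([896, 0, 0]) cube([58, 109, 2036]);
translate([0, 0, 2036]) cube([954, 109, 45]);


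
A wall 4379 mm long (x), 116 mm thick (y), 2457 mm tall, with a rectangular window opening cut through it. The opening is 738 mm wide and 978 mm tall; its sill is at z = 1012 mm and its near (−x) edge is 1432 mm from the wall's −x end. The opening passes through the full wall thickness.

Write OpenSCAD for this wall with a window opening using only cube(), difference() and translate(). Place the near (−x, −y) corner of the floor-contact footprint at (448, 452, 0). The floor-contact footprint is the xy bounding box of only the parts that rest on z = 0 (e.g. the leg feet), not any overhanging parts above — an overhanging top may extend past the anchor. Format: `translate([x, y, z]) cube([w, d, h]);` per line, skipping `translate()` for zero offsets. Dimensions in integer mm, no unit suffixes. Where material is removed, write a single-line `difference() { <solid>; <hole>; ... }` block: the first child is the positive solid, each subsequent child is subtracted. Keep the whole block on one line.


difference() { translate([448, 452, 0]) cube([4379, 116, 2457]); translate([1880, 452, 1012]) cube([738, 116, 978]); }


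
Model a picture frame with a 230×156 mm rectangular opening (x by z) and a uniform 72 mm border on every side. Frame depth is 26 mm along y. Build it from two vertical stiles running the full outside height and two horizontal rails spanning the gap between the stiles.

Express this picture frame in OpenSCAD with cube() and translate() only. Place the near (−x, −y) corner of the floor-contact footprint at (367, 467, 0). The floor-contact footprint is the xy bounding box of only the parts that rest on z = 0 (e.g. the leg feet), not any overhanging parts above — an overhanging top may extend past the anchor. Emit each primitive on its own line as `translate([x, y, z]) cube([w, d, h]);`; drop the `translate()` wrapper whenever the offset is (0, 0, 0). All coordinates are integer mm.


translate([367, 467, 0]) cube([72, 26, 300]);
translate([669, 467, 0]) cube([72, 26, 300]);
translate([439, 467, 0]) cube([230, 26, 72]);
translate([439, 467, 228]) cube([230, 26, 72]);


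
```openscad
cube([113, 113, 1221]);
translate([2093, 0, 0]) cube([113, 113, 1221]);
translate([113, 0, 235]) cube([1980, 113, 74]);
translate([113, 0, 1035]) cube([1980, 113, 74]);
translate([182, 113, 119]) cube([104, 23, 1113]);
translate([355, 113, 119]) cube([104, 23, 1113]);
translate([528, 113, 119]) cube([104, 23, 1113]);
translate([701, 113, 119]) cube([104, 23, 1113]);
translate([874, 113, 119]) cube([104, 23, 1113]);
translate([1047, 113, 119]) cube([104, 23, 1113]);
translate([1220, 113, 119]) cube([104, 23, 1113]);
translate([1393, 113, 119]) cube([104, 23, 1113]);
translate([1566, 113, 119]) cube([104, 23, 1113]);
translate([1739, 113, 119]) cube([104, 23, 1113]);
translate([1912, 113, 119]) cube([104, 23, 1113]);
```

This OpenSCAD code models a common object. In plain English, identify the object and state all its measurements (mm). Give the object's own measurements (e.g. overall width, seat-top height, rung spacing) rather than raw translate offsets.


A fence section. Two 113×113 mm posts, 1221 mm tall, stand on the floor with a clear span of 1980 mm between their inner faces. Two horizontal rails of 113×74 mm section span the gap between the posts with their undersides at z = 235 mm and z = 1035 mm, flush with the posts' −y face. 11 pickets, each 104 mm wide, 23 mm thick and 1113 mm tall, are fixed to the +y face of the rails with their bottoms at z = 119 mm, spaced across the span with a 69 mm gap after the −x post and between neighbouring pickets, with 77 mm left before the +x post.


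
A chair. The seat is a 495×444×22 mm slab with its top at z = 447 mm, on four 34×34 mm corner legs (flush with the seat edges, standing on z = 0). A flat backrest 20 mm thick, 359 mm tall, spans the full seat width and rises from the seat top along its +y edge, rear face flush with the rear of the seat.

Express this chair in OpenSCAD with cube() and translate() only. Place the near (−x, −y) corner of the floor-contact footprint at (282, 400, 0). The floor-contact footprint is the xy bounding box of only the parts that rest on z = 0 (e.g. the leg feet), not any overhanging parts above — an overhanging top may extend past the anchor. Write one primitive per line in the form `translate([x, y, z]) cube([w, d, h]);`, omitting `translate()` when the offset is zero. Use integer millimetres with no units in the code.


translate([282, 400, 425]) cube([495, 444, 22]);
translate([282, 400, 0]) cube([34, 34, 425]);
translate([743, 400, 0]) cube([34, 34, 425]);
translate([282, 810, 0]) cube([34, 34, 425]);
translate([743, 810, 0]) cube([34, 34, 425]);
translate([282, 824, 447]) cube([495, 20, 359]);


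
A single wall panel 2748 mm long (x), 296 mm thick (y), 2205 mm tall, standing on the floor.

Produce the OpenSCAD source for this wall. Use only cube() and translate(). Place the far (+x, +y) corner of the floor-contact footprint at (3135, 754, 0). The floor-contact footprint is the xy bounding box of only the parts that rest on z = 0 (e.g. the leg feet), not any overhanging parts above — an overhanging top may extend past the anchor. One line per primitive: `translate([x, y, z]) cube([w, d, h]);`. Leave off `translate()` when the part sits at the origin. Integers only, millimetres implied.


translate([387, 458, 0]) cube([2748, 296, 2205]);


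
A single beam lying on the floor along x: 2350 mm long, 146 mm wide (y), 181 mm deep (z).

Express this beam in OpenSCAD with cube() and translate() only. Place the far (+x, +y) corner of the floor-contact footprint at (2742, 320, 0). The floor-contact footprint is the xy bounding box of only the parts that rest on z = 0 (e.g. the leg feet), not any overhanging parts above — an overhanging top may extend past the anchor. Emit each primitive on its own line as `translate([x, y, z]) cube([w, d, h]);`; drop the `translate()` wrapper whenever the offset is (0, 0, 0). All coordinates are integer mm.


translate([392, 174, 0]) cube([2350, 146, 181]);


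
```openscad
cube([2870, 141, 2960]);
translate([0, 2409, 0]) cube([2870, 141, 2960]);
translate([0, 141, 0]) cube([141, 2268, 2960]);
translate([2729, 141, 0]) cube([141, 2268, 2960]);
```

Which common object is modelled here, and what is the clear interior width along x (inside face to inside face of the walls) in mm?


A house (or room) frame. The interior width is 2588 mm.

Four 2960 mm walls enclosing a rectangle with no floor or roof — a room or house frame. Outside width is 2870 mm and wall thickness is 141 mm, so the interior width is 2870 − 2 × 141 = 2588 mm.


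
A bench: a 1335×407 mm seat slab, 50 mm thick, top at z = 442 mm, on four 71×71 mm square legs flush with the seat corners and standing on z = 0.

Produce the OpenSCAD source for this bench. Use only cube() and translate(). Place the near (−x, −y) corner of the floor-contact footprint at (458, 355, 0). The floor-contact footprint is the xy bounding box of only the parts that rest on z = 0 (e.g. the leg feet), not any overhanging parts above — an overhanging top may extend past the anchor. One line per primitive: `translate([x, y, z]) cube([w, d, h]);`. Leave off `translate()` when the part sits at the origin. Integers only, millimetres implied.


// leg_h = 442 − 50 = 392
translate([458, 355, 392]) cube([1335, 407, 50]);
translate([458, 355, 0]) cube([71, 71, 392]);
translate([458, 691, 0]) cube([71, 71, 392]);
translate([1722, 355, 0]) cube([71, 71, 392]);
translate([1722, 691, 0]) cube([71, 71, 392]);


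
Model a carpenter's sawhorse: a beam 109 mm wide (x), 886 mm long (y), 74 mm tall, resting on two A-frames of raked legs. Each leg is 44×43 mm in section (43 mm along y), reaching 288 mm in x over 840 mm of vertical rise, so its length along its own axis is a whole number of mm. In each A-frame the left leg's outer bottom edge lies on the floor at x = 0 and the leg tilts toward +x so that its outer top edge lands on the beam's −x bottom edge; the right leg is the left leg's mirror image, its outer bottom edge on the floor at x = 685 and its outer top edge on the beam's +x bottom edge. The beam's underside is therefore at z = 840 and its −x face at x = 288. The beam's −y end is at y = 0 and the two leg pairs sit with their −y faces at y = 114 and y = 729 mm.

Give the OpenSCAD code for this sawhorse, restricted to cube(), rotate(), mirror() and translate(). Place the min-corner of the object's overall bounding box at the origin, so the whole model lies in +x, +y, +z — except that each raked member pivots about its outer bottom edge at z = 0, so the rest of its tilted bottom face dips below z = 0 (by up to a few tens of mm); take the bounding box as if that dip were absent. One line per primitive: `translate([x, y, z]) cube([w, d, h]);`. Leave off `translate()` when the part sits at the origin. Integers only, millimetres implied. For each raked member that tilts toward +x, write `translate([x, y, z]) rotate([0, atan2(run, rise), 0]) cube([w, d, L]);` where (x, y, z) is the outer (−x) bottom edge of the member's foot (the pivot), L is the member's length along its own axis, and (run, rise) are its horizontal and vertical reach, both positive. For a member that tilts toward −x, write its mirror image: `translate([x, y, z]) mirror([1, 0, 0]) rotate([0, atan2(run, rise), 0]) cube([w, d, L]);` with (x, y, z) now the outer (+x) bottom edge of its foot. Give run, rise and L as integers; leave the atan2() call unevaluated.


translate([288, 0, 840]) cube([109, 886, 74]);
translate([0, 114, 0]) rotate([0, atan2(288, 840), 0]) cube([44, 43, 888]);
translate([685, 114, 0]) mirror([1, 0, 0]) rotate([0, atan2(288, 840), 0]) cube([44, 43, 888]);
translate([0, 729, 0]) rotate([0, atan2(288, 840), 0]) cube([44, 43, 888]);
translate([685, 729, 0]) mirror([1, 0, 0]) rotate([0, atan2(288, 840), 0]) cube([44, 43, 888]);


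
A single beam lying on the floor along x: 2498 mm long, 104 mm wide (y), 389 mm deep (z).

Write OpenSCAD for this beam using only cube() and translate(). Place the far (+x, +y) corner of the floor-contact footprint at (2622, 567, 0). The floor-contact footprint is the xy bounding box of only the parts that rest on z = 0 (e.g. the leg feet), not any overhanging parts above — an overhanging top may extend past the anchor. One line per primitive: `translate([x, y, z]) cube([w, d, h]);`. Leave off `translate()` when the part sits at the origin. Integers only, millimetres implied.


translate([124, 463, 0]) cube([2498, 104, 389]);


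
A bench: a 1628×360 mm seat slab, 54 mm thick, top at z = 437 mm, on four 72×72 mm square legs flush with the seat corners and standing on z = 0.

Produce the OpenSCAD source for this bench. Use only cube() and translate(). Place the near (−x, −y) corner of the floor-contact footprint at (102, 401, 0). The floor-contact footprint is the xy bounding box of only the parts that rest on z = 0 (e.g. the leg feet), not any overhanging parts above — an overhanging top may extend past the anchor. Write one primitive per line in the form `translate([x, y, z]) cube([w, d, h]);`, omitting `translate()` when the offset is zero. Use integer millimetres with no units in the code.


translate([102, 401, 383]) cube([1628, 360, 54]);
translate([102, 401, 0]) cube([72, 72, 383]);
translate([102, 689, 0]) cube([72, 72, 383]);
translate([1658, 401, 0]) cube([72, 72, 383]);
translate([1658, 689, 0]) cube([72, 72, 383]);


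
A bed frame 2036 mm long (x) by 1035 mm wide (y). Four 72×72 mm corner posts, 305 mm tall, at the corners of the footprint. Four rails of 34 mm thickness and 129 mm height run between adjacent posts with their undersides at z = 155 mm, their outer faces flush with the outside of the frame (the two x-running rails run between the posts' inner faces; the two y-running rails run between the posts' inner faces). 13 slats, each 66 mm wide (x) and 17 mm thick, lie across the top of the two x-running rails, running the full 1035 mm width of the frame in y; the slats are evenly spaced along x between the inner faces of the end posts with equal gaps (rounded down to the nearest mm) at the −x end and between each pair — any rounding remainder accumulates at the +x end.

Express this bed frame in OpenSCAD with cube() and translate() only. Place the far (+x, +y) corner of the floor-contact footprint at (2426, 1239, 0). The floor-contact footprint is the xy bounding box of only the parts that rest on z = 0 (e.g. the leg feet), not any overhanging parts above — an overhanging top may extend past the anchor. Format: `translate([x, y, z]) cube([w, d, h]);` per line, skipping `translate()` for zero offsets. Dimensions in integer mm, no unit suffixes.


translate([390, 204, 0]) cube([72, 72, 305]);
translate([390, 1167, 0]) cube([72, 72, 305]);
translate([2354, 204, 0]) cube([72, 72, 305]);
translate([2354, 1167, 0]) cube([72, 72, 305]);
translate([462, 204, 155]) cube([1892, 34, 129]);
translate([462, 1205, 155]) cube([1892, 34, 129]);
translate([390, 276, 155]) cube([34, 891, 129]);
translate([2392, 276, 155]) cube([34, 891, 129]);
translate([535, 204, 284]) cube([66, 1035, 17]);
translate([674, 204, 284]) cube([66, 1035, 17]);
translate([813, 204, 284]) cube([66, 1035, 17]);
translate([952, 204, 284]) cube([66, 1035, 17]);
translate([1091, 204, 284]) cube([66, 1035, 17]);
translate([1230, 204, 284]) cube([66, 1035, 17]);
translate([1369, 204, 284]) cube([66, 1035, 17]);
translate([1508, 204, 284]) cube([66, 1035, 17]);
translate([1647, 204, 284]) cube([66, 1035, 17]);
translate([1786, 204, 284]) cube([66, 1035, 17]);
translate([1925, 204, 284]) cube([66, 1035, 17]);
translate([2064, 204, 284]) cube([66, 1035, 17]);
translate([2203, 204, 284]) cube([66, 1035, 17]);


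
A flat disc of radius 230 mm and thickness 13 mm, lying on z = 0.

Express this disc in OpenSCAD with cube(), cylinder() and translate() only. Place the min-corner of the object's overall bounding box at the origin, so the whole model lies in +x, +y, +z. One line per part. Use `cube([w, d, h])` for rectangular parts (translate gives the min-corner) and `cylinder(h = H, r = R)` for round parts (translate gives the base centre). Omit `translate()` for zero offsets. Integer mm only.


translate([230, 230, 0]) cylinder(h = 13, r = 230);


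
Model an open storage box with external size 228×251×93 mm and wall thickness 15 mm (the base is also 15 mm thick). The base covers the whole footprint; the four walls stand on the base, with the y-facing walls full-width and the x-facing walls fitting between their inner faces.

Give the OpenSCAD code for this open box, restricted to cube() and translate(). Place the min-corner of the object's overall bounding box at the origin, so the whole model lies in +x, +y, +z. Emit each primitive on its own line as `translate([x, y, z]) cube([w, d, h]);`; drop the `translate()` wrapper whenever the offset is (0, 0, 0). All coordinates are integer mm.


cube([228, 251, 15]);
translate([0, 0, 15]) cube([228, 15, 78]);
translate([0, 236, 15]) cube([228, 15, 78]);
translate([0, 15, 15]) cube([15, 221, 78]);
translate([213, 15, 15]) cube([15, 221, 78]);


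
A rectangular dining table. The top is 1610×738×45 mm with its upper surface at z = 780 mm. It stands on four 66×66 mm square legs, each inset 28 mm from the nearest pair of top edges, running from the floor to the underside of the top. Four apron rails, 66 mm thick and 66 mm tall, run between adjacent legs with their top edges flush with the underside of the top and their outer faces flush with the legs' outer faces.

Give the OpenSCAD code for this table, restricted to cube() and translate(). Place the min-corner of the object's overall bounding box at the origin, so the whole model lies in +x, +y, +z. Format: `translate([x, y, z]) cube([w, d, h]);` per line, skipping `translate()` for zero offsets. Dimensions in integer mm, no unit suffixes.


// leg_h = 780 - 45 = 735
// apron z = 735 - 66 = 669
translate([0, 0, 735]) cube([1610, 738, 45]);
translate([28, 28, 0]) cube([66, 66, 735]);
translate([1516, 28, 0]) cube([66, 66, 735]);
translate([28, 644, 0]) cube([66, 66, 735]);
translate([1516, 644, 0]) cube([66, 66, 735]);
translate([94, 28, 669]) cube([1422, 66, 66]);
translate([94, 644, 669]) cube([1422, 66, 66]);
translate([28, 94, 669]) cube([66, 550, 66]);
translate([1516, 94, 669]) cube([66, 550, 66]);


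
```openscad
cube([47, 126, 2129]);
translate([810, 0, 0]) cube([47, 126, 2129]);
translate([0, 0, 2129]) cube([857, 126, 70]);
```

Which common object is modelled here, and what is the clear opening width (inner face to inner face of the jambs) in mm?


A door frame. The clear opening width is 763 mm.

Two 2129 mm tall posts with a header on top — a door frame. The left jamb is 47 mm wide at x = 0; the right jamb starts at x = 810. The clear opening is 810 − 47 = 763 mm.


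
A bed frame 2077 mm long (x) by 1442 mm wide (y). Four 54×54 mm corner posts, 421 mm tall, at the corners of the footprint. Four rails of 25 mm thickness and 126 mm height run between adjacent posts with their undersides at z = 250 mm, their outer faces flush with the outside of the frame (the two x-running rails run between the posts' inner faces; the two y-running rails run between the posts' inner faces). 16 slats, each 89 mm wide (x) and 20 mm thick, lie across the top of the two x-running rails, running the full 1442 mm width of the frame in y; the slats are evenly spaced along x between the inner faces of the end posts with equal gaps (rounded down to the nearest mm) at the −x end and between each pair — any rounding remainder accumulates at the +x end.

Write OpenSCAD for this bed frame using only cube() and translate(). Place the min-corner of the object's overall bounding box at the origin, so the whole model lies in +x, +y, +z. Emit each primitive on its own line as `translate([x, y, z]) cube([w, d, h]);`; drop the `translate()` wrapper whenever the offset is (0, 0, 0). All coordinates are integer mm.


cube([54, 54, 421]);
translate([0, 1388, 0]) cube([54, 54, 421]);
translate([2023, 0, 0]) cube([54, 54, 421]);
translate([2023, 1388, 0]) cube([54, 54, 421]);
translate([54, 0, 250]) cube([1969, 25, 126]);
translate([54, 1417, 250]) cube([1969, 25, 126]);
translate([0, 54, 250]) cube([25, 1334, 126]);
translate([2052, 54, 250]) cube([25, 1334, 126]);
translate([86, 0, 376]) cube([89, 1442, 20]);
translate([207, 0, 376]) cube([89, 1442, 20]);
translate([328, 0, 376]) cube([89, 1442, 20]);
translate([449, 0, 376]) cube([89, 1442, 20]);
translate([570, 0, 376]) cube([89, 1442, 20]);
translate([691, 0, 376]) cube([89, 1442, 20]);
translate([812, 0, 376]) cube([89, 1442, 20]);
translate([933, 0, 376]) cube([89, 1442, 20]);
translate([1054, 0, 376]) cube([89, 1442, 20]);
translate([1175, 0, 376]) cube([89, 1442, 20]);
translate([1296, 0, 376]) cube([89, 1442, 20]);
translate([1417, 0, 376]) cube([89, 1442, 20]);
translate([1538, 0, 376]) cube([89, 1442, 20]);
translate([1659, 0, 376]) cube([89, 1442, 20]);
translate([1780, 0, 376]) cube([89, 1442, 20]);
translate([1901, 0, 376]) cube([89, 1442, 20]);


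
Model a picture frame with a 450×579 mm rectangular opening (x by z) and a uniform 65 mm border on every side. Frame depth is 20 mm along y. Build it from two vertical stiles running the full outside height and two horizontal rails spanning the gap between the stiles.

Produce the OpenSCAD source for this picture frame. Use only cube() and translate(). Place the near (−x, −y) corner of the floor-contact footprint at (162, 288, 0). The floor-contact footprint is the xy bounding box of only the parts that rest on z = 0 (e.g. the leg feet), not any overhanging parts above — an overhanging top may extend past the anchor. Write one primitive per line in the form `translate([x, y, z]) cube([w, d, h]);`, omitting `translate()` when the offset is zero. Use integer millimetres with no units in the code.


translate([162, 288, 0]) cube([65, 20, 709]);
translate([677, 288, 0]) cube([65, 20, 709]);
translate([227, 288, 0]) cube([450, 20, 65]);
translate([227, 288, 644]) cube([450, 20, 65]);


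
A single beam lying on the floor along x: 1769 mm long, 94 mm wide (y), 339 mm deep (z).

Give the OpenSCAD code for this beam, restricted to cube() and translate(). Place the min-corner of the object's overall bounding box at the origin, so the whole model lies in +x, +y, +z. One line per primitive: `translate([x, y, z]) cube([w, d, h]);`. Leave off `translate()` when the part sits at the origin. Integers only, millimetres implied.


cube([1769, 94, 339]);


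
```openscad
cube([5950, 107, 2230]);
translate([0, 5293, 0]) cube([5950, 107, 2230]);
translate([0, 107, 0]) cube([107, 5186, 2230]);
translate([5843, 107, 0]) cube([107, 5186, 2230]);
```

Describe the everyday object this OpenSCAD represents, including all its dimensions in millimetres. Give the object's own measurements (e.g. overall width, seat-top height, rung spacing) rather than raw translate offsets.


The wall frame of a small rectangular building: four walls, each 2230 mm tall and 107 mm thick, enclosing a footprint 5950 mm (x) by 5400 mm (y) outside-to-outside, with no floor or roof. The front and back walls (the −y and +y sides) span the full width; the two side walls fit between them.


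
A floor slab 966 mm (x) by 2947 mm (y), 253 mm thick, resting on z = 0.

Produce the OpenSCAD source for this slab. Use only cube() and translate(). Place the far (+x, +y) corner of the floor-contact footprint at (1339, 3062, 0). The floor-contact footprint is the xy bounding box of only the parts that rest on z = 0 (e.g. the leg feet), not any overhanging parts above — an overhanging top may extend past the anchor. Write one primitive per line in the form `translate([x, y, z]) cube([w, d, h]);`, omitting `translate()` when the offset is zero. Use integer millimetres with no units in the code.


translate([373, 115, 0]) cube([966, 2947, 253]);


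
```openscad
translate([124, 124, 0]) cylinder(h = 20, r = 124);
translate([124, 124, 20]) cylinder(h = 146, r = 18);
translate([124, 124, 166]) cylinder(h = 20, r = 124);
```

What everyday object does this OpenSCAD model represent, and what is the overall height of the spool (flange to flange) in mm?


A spool. The overall height is 186 mm.

Three coaxial cylinders, large–small–large — a spool. Two 20 mm flanges and a 146 mm core give 20 + 146 + 20 = 186 mm.
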